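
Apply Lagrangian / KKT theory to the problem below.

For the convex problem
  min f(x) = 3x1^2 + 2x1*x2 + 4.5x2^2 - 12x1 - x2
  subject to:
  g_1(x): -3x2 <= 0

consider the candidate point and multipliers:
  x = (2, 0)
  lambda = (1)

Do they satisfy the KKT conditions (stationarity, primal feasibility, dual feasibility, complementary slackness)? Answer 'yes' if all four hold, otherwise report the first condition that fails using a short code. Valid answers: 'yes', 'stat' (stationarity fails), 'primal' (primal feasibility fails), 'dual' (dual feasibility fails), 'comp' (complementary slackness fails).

Gradient of f: grad f(x) = Q x + c = (0, 3)
Constraint values g_i(x) = a_i^T x - b_i:
  g_1((2, 0)) = 0
Stationarity residual: grad f(x) + sum_i lambda_i a_i = (0, 0)
  -> stationarity OK
Primal feasibility (all g_i <= 0): OK
Dual feasibility (all lambda_i >= 0): OK
Complementary slackness (lambda_i * g_i(x) = 0 for all i): OK

Verdict: yes, KKT holds.

yes


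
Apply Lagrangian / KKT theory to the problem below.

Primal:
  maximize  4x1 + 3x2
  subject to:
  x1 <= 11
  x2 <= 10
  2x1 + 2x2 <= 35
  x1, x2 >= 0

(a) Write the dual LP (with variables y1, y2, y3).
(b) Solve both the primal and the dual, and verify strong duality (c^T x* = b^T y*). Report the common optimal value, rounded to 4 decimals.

The standard primal-dual pair for 'max c^T x s.t. A x <= b, x >= 0' is:
  Dual:  min b^T y  s.t.  A^T y >= c,  y >= 0.

So the dual LP is:
  minimize  11y1 + 10y2 + 35y3
  subject to:
    y1 + 2y3 >= 4
    y2 + 2y3 >= 3
    y1, y2, y3 >= 0

Solving the primal: x* = (11, 6.5).
  primal value c^T x* = 63.5.
Solving the dual: y* = (1, 0, 1.5).
  dual value b^T y* = 63.5.
Strong duality: c^T x* = b^T y*. Confirmed.

63.5


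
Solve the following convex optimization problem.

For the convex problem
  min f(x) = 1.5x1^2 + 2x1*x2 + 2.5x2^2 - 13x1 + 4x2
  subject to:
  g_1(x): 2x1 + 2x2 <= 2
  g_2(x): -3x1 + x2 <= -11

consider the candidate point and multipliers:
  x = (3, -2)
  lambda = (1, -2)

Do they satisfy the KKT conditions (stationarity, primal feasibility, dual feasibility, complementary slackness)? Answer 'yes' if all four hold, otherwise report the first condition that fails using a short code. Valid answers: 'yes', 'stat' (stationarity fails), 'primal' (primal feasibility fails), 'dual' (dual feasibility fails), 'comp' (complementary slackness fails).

Gradient of f: grad f(x) = Q x + c = (-8, 0)
Constraint values g_i(x) = a_i^T x - b_i:
  g_1((3, -2)) = 0
  g_2((3, -2)) = 0
Stationarity residual: grad f(x) + sum_i lambda_i a_i = (0, 0)
  -> stationarity OK
Primal feasibility (all g_i <= 0): OK
Dual feasibility (all lambda_i >= 0): FAILS
Complementary slackness (lambda_i * g_i(x) = 0 for all i): OK

Verdict: the first failing condition is dual_feasibility -> dual.

dual


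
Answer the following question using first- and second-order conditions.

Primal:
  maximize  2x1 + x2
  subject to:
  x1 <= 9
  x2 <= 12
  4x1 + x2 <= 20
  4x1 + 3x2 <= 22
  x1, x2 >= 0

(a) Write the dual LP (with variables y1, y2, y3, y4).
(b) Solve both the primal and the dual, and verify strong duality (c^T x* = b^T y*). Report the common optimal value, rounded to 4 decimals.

The standard primal-dual pair for 'max c^T x s.t. A x <= b, x >= 0' is:
  Dual:  min b^T y  s.t.  A^T y >= c,  y >= 0.

So the dual LP is:
  minimize  9y1 + 12y2 + 20y3 + 22y4
  subject to:
    y1 + 4y3 + 4y4 >= 2
    y2 + y3 + 3y4 >= 1
    y1, y2, y3, y4 >= 0

Solving the primal: x* = (4.75, 1).
  primal value c^T x* = 10.5.
Solving the dual: y* = (0, 0, 0.25, 0.25).
  dual value b^T y* = 10.5.
Strong duality: c^T x* = b^T y*. Confirmed.

10.5


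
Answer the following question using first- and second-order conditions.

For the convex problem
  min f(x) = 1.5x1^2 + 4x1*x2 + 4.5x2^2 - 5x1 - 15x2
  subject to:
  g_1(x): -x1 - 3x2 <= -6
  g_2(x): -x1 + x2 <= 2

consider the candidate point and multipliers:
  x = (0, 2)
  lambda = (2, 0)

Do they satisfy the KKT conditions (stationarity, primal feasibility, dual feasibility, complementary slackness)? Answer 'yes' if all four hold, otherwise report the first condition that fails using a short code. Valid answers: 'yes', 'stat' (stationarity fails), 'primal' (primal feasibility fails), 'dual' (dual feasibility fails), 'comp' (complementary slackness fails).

Gradient of f: grad f(x) = Q x + c = (3, 3)
Constraint values g_i(x) = a_i^T x - b_i:
  g_1((0, 2)) = 0
  g_2((0, 2)) = 0
Stationarity residual: grad f(x) + sum_i lambda_i a_i = (1, -3)
  -> stationarity FAILS
Primal feasibility (all g_i <= 0): OK
Dual feasibility (all lambda_i >= 0): OK
Complementary slackness (lambda_i * g_i(x) = 0 for all i): OK

Verdict: the first failing condition is stationarity -> stat.

stat


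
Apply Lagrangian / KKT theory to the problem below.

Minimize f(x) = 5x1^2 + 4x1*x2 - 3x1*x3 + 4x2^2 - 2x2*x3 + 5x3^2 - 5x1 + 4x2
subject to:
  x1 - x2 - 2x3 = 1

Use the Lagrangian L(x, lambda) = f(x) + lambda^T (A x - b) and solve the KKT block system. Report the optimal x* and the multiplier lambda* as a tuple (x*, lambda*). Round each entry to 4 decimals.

Form the Lagrangian:
  L(x, lambda) = (1/2) x^T Q x + c^T x + lambda^T (A x - b)
Stationarity (grad_x L = 0): Q x + c + A^T lambda = 0.
Primal feasibility: A x = b.

This gives the KKT block system:
  [ Q   A^T ] [ x     ]   [-c ]
  [ A    0  ] [ lambda ] = [ b ]

Solving the linear system:
  x*      = (0.7843, -0.7255, 0.2549)
  lambda* = (0.8235)
  f(x*)   = -3.8235

x* = (0.7843, -0.7255, 0.2549), lambda* = (0.8235)


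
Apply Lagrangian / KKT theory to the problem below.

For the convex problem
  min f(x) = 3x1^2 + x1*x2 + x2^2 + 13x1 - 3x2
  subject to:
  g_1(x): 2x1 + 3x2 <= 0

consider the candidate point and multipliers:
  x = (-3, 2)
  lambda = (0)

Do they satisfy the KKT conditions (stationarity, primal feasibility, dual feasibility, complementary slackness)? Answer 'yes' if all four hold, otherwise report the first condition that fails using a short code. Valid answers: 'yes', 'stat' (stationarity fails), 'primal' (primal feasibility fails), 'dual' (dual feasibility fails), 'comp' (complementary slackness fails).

Gradient of f: grad f(x) = Q x + c = (-3, -2)
Constraint values g_i(x) = a_i^T x - b_i:
  g_1((-3, 2)) = 0
Stationarity residual: grad f(x) + sum_i lambda_i a_i = (-3, -2)
  -> stationarity FAILS
Primal feasibility (all g_i <= 0): OK
Dual feasibility (all lambda_i >= 0): OK
Complementary slackness (lambda_i * g_i(x) = 0 for all i): OK

Verdict: the first failing condition is stationarity -> stat.

stat


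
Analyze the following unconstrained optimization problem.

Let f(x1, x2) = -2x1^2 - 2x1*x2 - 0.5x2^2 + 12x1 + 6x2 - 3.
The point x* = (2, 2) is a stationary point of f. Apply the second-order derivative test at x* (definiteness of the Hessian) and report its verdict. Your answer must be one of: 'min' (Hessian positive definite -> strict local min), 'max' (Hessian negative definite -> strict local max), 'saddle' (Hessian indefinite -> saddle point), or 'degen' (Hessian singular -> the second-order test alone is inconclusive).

Compute the Hessian H = grad^2 f:
  H = [[-4, -2], [-2, -1]]
Verify stationarity: grad f(x*) = H x* + g = (0, 0).
Eigenvalues of H: -5, 0.
H has a zero eigenvalue (singular; negative semidefinite but not definite), so H is neither positive definite, negative definite, nor indefinite. The second-order test alone is inconclusive -> degen.
(Indeed, f is constant along the null direction of H through x*, so x* is not a strict local extremum.)

degen


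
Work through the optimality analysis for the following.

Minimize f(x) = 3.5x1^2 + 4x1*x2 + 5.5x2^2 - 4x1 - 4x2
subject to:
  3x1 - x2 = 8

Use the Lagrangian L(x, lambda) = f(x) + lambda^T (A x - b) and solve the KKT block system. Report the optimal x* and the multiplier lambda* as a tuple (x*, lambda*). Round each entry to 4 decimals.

Form the Lagrangian:
  L(x, lambda) = (1/2) x^T Q x + c^T x + lambda^T (A x - b)
Stationarity (grad_x L = 0): Q x + c + A^T lambda = 0.
Primal feasibility: A x = b.

This gives the KKT block system:
  [ Q   A^T ] [ x     ]   [-c ]
  [ A    0  ] [ lambda ] = [ b ]

Solving the linear system:
  x*      = (2.4, -0.8)
  lambda* = (-3.2)
  f(x*)   = 9.6

x* = (2.4, -0.8), lambda* = (-3.2)


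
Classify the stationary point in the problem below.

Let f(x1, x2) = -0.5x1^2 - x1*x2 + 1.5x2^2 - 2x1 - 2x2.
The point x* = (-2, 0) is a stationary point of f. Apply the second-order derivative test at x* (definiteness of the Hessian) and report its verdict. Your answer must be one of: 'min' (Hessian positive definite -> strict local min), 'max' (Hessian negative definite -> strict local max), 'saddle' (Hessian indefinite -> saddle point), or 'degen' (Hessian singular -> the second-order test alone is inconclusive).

Compute the Hessian H = grad^2 f:
  H = [[-1, -1], [-1, 3]]
Verify stationarity: grad f(x*) = H x* + g = (0, 0).
Eigenvalues of H: -1.2361, 3.2361.
Eigenvalues have mixed signs, so H is indefinite -> x* is a saddle point.

saddle


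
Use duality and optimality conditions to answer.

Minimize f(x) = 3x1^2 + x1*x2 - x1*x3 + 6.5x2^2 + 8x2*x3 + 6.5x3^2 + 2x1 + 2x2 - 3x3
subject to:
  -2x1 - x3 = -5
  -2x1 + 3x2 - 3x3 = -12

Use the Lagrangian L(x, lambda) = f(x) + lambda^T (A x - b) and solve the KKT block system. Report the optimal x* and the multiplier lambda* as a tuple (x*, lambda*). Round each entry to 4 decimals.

Form the Lagrangian:
  L(x, lambda) = (1/2) x^T Q x + c^T x + lambda^T (A x - b)
Stationarity (grad_x L = 0): Q x + c + A^T lambda = 0.
Primal feasibility: A x = b.

This gives the KKT block system:
  [ Q   A^T ] [ x     ]   [-c ]
  [ A    0  ] [ lambda ] = [ b ]

Solving the linear system:
  x*      = (1.7211, -1.2948, 1.5577)
  lambda* = (4.5204, 0.2167)
  f(x*)   = 10.6909

x* = (1.7211, -1.2948, 1.5577), lambda* = (4.5204, 0.2167)


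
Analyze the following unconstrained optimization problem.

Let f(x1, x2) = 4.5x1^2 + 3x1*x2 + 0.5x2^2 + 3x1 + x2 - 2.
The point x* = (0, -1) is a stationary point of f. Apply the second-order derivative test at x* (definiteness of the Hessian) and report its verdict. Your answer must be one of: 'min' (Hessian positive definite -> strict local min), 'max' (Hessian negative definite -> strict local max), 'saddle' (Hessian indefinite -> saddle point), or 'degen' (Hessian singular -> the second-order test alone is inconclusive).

Compute the Hessian H = grad^2 f:
  H = [[9, 3], [3, 1]]
Verify stationarity: grad f(x*) = H x* + g = (0, 0).
Eigenvalues of H: 0, 10.
H has a zero eigenvalue (singular; positive semidefinite but not definite), so H is neither positive definite, negative definite, nor indefinite. The second-order test alone is inconclusive -> degen.
(Indeed, f is constant along the null direction of H through x*, so x* is not a strict local extremum.)

degen


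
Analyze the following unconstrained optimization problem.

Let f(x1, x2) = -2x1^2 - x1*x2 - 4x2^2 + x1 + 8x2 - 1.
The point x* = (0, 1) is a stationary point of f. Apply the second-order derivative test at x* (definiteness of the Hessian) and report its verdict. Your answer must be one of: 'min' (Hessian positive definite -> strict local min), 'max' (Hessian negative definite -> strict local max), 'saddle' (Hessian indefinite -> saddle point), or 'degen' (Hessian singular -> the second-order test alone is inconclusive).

Compute the Hessian H = grad^2 f:
  H = [[-4, -1], [-1, -8]]
Verify stationarity: grad f(x*) = H x* + g = (0, 0).
Eigenvalues of H: -8.2361, -3.7639.
Both eigenvalues < 0, so H is negative definite -> x* is a strict local max.

max


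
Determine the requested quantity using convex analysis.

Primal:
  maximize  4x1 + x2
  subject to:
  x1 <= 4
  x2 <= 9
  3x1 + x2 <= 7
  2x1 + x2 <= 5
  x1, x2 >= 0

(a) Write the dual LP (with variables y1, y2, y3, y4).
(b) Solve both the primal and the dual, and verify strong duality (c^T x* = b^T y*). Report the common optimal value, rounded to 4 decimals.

The standard primal-dual pair for 'max c^T x s.t. A x <= b, x >= 0' is:
  Dual:  min b^T y  s.t.  A^T y >= c,  y >= 0.

So the dual LP is:
  minimize  4y1 + 9y2 + 7y3 + 5y4
  subject to:
    y1 + 3y3 + 2y4 >= 4
    y2 + y3 + y4 >= 1
    y1, y2, y3, y4 >= 0

Solving the primal: x* = (2.3333, 0).
  primal value c^T x* = 9.3333.
Solving the dual: y* = (0, 0, 1.3333, 0).
  dual value b^T y* = 9.3333.
Strong duality: c^T x* = b^T y*. Confirmed.

9.3333


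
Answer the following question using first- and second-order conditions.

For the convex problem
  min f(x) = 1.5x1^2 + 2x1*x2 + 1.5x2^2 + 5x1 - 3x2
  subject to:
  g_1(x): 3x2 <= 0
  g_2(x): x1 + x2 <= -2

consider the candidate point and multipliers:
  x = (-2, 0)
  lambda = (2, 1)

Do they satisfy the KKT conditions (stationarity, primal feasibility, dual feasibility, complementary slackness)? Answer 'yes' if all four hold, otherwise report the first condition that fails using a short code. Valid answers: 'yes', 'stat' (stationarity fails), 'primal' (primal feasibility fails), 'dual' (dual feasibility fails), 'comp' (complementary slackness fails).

Gradient of f: grad f(x) = Q x + c = (-1, -7)
Constraint values g_i(x) = a_i^T x - b_i:
  g_1((-2, 0)) = 0
  g_2((-2, 0)) = 0
Stationarity residual: grad f(x) + sum_i lambda_i a_i = (0, 0)
  -> stationarity OK
Primal feasibility (all g_i <= 0): OK
Dual feasibility (all lambda_i >= 0): OK
Complementary slackness (lambda_i * g_i(x) = 0 for all i): OK

Verdict: yes, KKT holds.

yes


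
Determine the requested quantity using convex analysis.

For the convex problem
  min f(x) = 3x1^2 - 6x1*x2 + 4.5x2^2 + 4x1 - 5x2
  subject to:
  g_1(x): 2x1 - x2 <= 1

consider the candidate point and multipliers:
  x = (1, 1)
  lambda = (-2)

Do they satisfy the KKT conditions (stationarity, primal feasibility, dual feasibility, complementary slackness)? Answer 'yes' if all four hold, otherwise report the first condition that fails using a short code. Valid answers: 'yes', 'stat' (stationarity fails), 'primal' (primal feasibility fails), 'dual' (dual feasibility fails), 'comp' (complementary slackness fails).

Gradient of f: grad f(x) = Q x + c = (4, -2)
Constraint values g_i(x) = a_i^T x - b_i:
  g_1((1, 1)) = 0
Stationarity residual: grad f(x) + sum_i lambda_i a_i = (0, 0)
  -> stationarity OK
Primal feasibility (all g_i <= 0): OK
Dual feasibility (all lambda_i >= 0): FAILS
Complementary slackness (lambda_i * g_i(x) = 0 for all i): OK

Verdict: the first failing condition is dual_feasibility -> dual.

dual


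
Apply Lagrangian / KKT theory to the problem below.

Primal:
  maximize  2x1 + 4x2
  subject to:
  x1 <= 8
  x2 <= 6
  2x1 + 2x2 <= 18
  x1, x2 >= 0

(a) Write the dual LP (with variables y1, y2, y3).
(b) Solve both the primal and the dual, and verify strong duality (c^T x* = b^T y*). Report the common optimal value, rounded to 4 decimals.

The standard primal-dual pair for 'max c^T x s.t. A x <= b, x >= 0' is:
  Dual:  min b^T y  s.t.  A^T y >= c,  y >= 0.

So the dual LP is:
  minimize  8y1 + 6y2 + 18y3
  subject to:
    y1 + 2y3 >= 2
    y2 + 2y3 >= 4
    y1, y2, y3 >= 0

Solving the primal: x* = (3, 6).
  primal value c^T x* = 30.
Solving the dual: y* = (0, 2, 1).
  dual value b^T y* = 30.
Strong duality: c^T x* = b^T y*. Confirmed.

30


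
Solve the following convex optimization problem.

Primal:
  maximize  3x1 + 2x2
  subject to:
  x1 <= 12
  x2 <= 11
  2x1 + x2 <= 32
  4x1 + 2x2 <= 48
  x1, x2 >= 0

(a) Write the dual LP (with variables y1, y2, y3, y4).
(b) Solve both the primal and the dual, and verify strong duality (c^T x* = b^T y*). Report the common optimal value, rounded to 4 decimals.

The standard primal-dual pair for 'max c^T x s.t. A x <= b, x >= 0' is:
  Dual:  min b^T y  s.t.  A^T y >= c,  y >= 0.

So the dual LP is:
  minimize  12y1 + 11y2 + 32y3 + 48y4
  subject to:
    y1 + 2y3 + 4y4 >= 3
    y2 + y3 + 2y4 >= 2
    y1, y2, y3, y4 >= 0

Solving the primal: x* = (6.5, 11).
  primal value c^T x* = 41.5.
Solving the dual: y* = (0, 0.5, 0, 0.75).
  dual value b^T y* = 41.5.
Strong duality: c^T x* = b^T y*. Confirmed.

41.5


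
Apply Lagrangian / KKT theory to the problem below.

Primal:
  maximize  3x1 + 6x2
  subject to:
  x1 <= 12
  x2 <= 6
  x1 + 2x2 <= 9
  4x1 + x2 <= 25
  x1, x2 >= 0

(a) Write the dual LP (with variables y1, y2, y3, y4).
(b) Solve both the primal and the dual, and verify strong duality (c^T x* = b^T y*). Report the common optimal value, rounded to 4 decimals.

The standard primal-dual pair for 'max c^T x s.t. A x <= b, x >= 0' is:
  Dual:  min b^T y  s.t.  A^T y >= c,  y >= 0.

So the dual LP is:
  minimize  12y1 + 6y2 + 9y3 + 25y4
  subject to:
    y1 + y3 + 4y4 >= 3
    y2 + 2y3 + y4 >= 6
    y1, y2, y3, y4 >= 0

Solving the primal: x* = (5.8571, 1.5714).
  primal value c^T x* = 27.
Solving the dual: y* = (0, 0, 3, 0).
  dual value b^T y* = 27.
Strong duality: c^T x* = b^T y*. Confirmed.

27


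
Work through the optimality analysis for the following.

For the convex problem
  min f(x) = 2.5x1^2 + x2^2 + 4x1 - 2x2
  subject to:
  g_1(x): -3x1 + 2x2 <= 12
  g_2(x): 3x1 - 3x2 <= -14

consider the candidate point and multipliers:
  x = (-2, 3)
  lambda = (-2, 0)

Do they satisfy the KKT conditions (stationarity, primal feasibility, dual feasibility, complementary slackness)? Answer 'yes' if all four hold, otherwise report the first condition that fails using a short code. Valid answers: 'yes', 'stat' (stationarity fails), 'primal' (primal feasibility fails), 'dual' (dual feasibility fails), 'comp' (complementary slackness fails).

Gradient of f: grad f(x) = Q x + c = (-6, 4)
Constraint values g_i(x) = a_i^T x - b_i:
  g_1((-2, 3)) = 0
  g_2((-2, 3)) = -1
Stationarity residual: grad f(x) + sum_i lambda_i a_i = (0, 0)
  -> stationarity OK
Primal feasibility (all g_i <= 0): OK
Dual feasibility (all lambda_i >= 0): FAILS
Complementary slackness (lambda_i * g_i(x) = 0 for all i): OK

Verdict: the first failing condition is dual_feasibility -> dual.

dual


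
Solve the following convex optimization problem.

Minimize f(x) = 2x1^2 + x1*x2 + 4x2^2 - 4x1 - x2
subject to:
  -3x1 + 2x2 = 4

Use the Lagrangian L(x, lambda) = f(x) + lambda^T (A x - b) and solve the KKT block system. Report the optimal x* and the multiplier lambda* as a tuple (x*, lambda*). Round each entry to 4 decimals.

Form the Lagrangian:
  L(x, lambda) = (1/2) x^T Q x + c^T x + lambda^T (A x - b)
Stationarity (grad_x L = 0): Q x + c + A^T lambda = 0.
Primal feasibility: A x = b.

This gives the KKT block system:
  [ Q   A^T ] [ x     ]   [-c ]
  [ A    0  ] [ lambda ] = [ b ]

Solving the linear system:
  x*      = (-0.82, 0.77)
  lambda* = (-2.17)
  f(x*)   = 5.595

x* = (-0.82, 0.77), lambda* = (-2.17)


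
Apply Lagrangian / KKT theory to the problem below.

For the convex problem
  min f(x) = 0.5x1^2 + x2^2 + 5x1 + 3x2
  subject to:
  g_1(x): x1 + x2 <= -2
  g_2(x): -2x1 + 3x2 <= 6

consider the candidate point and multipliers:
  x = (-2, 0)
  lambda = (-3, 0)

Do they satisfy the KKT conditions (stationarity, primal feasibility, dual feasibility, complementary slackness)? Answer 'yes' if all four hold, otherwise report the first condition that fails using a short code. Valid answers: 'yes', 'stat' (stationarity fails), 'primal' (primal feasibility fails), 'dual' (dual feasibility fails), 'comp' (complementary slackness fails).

Gradient of f: grad f(x) = Q x + c = (3, 3)
Constraint values g_i(x) = a_i^T x - b_i:
  g_1((-2, 0)) = 0
  g_2((-2, 0)) = -2
Stationarity residual: grad f(x) + sum_i lambda_i a_i = (0, 0)
  -> stationarity OK
Primal feasibility (all g_i <= 0): OK
Dual feasibility (all lambda_i >= 0): FAILS
Complementary slackness (lambda_i * g_i(x) = 0 for all i): OK

Verdict: the first failing condition is dual_feasibility -> dual.

dual


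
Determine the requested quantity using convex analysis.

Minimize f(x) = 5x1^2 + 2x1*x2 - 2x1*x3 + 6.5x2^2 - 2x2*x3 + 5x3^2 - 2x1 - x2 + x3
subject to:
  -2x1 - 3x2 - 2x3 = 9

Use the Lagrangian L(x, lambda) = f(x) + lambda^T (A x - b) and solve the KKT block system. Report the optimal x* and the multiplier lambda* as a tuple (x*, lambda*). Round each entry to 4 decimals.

Form the Lagrangian:
  L(x, lambda) = (1/2) x^T Q x + c^T x + lambda^T (A x - b)
Stationarity (grad_x L = 0): Q x + c + A^T lambda = 0.
Primal feasibility: A x = b.

This gives the KKT block system:
  [ Q   A^T ] [ x     ]   [-c ]
  [ A    0  ] [ lambda ] = [ b ]

Solving the linear system:
  x*      = (-0.9541, -1.2773, -1.6299)
  lambda* = (-5.418)
  f(x*)   = 25.1587

x* = (-0.9541, -1.2773, -1.6299), lambda* = (-5.418)


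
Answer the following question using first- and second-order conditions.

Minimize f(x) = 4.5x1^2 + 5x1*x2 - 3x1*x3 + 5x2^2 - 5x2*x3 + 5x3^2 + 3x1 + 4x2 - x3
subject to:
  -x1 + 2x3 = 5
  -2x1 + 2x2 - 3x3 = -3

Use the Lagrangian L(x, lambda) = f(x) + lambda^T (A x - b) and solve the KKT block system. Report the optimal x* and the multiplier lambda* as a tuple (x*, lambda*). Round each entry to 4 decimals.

Form the Lagrangian:
  L(x, lambda) = (1/2) x^T Q x + c^T x + lambda^T (A x - b)
Stationarity (grad_x L = 0): Q x + c + A^T lambda = 0.
Primal feasibility: A x = b.

This gives the KKT block system:
  [ Q   A^T ] [ x     ]   [-c ]
  [ A    0  ] [ lambda ] = [ b ]

Solving the linear system:
  x*      = (-0.7859, 0.8747, 2.107)
  lambda* = (-7.7389, 0.859)
  f(x*)   = 20.1527

x* = (-0.7859, 0.8747, 2.107), lambda* = (-7.7389, 0.859)


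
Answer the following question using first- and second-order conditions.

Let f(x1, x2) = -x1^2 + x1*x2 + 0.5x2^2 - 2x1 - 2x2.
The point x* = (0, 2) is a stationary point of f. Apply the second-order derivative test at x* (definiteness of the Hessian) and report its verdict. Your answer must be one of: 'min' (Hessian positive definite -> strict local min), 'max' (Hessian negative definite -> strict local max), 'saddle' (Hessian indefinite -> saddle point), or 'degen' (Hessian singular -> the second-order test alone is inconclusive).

Compute the Hessian H = grad^2 f:
  H = [[-2, 1], [1, 1]]
Verify stationarity: grad f(x*) = H x* + g = (0, 0).
Eigenvalues of H: -2.3028, 1.3028.
Eigenvalues have mixed signs, so H is indefinite -> x* is a saddle point.

saddle


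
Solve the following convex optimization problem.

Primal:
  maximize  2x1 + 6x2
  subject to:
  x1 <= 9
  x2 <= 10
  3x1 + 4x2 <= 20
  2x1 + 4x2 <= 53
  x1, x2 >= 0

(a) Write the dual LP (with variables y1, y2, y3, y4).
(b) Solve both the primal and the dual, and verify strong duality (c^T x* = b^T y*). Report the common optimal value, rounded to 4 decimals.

The standard primal-dual pair for 'max c^T x s.t. A x <= b, x >= 0' is:
  Dual:  min b^T y  s.t.  A^T y >= c,  y >= 0.

So the dual LP is:
  minimize  9y1 + 10y2 + 20y3 + 53y4
  subject to:
    y1 + 3y3 + 2y4 >= 2
    y2 + 4y3 + 4y4 >= 6
    y1, y2, y3, y4 >= 0

Solving the primal: x* = (0, 5).
  primal value c^T x* = 30.
Solving the dual: y* = (0, 0, 1.5, 0).
  dual value b^T y* = 30.
Strong duality: c^T x* = b^T y*. Confirmed.

30


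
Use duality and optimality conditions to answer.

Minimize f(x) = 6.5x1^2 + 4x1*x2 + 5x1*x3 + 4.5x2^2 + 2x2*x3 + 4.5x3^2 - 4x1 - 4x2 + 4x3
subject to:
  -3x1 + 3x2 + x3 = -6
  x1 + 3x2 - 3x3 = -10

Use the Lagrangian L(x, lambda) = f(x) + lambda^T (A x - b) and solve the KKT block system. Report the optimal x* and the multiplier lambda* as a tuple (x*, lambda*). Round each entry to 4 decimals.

Form the Lagrangian:
  L(x, lambda) = (1/2) x^T Q x + c^T x + lambda^T (A x - b)
Stationarity (grad_x L = 0): Q x + c + A^T lambda = 0.
Primal feasibility: A x = b.

This gives the KKT block system:
  [ Q   A^T ] [ x     ]   [-c ]
  [ A    0  ] [ lambda ] = [ b ]

Solving the linear system:
  x*      = (0.3485, -2.101, 1.3485)
  lambda* = (1.2854, 4.9874)
  f(x*)   = 34.9949

x* = (0.3485, -2.101, 1.3485), lambda* = (1.2854, 4.9874)


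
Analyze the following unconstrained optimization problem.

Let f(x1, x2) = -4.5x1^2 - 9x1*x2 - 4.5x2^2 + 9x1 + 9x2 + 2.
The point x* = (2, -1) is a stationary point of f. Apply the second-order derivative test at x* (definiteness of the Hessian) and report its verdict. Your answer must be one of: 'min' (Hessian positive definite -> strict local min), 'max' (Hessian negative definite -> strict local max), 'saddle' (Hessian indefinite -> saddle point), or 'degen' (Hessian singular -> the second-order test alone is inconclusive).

Compute the Hessian H = grad^2 f:
  H = [[-9, -9], [-9, -9]]
Verify stationarity: grad f(x*) = H x* + g = (0, 0).
Eigenvalues of H: -18, 0.
H has a zero eigenvalue (singular; negative semidefinite but not definite), so H is neither positive definite, negative definite, nor indefinite. The second-order test alone is inconclusive -> degen.
(Indeed, f is constant along the null direction of H through x*, so x* is not a strict local extremum.)

degen


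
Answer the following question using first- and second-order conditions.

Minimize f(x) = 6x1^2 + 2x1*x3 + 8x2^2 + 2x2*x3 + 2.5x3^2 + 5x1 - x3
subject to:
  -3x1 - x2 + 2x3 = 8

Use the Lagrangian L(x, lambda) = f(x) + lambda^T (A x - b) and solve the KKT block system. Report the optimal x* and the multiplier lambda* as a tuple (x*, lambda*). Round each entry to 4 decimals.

Form the Lagrangian:
  L(x, lambda) = (1/2) x^T Q x + c^T x + lambda^T (A x - b)
Stationarity (grad_x L = 0): Q x + c + A^T lambda = 0.
Primal feasibility: A x = b.

This gives the KKT block system:
  [ Q   A^T ] [ x     ]   [-c ]
  [ A    0  ] [ lambda ] = [ b ]

Solving the linear system:
  x*      = (-1.3186, -0.3782, 1.833)
  lambda* = (-2.3857)
  f(x*)   = 5.3298

x* = (-1.3186, -0.3782, 1.833), lambda* = (-2.3857)


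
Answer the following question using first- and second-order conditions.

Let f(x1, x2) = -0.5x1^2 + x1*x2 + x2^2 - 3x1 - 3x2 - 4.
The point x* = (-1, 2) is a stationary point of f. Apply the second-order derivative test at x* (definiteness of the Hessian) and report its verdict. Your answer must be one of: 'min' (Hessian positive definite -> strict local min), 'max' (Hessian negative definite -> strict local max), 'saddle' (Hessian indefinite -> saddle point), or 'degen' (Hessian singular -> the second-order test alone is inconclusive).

Compute the Hessian H = grad^2 f:
  H = [[-1, 1], [1, 2]]
Verify stationarity: grad f(x*) = H x* + g = (0, 0).
Eigenvalues of H: -1.3028, 2.3028.
Eigenvalues have mixed signs, so H is indefinite -> x* is a saddle point.

saddle


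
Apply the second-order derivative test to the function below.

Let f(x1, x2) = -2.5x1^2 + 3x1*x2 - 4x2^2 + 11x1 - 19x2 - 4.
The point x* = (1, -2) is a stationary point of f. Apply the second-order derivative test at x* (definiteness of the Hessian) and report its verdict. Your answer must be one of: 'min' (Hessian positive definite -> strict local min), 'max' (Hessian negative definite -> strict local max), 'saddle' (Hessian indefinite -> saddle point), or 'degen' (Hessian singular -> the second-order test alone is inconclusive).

Compute the Hessian H = grad^2 f:
  H = [[-5, 3], [3, -8]]
Verify stationarity: grad f(x*) = H x* + g = (0, 0).
Eigenvalues of H: -9.8541, -3.1459.
Both eigenvalues < 0, so H is negative definite -> x* is a strict local max.

max


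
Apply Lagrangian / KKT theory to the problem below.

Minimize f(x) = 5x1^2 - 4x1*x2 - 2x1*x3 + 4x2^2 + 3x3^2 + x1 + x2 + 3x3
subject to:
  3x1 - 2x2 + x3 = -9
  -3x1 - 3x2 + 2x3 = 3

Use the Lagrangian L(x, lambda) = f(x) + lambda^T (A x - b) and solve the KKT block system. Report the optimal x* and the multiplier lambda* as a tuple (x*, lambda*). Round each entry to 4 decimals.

Form the Lagrangian:
  L(x, lambda) = (1/2) x^T Q x + c^T x + lambda^T (A x - b)
Stationarity (grad_x L = 0): Q x + c + A^T lambda = 0.
Primal feasibility: A x = b.

This gives the KKT block system:
  [ Q   A^T ] [ x     ]   [-c ]
  [ A    0  ] [ lambda ] = [ b ]

Solving the linear system:
  x*      = (-2.3385, -0.0464, -2.0773)
  lambda* = (5.6055, -0.4094)
  f(x*)   = 21.5307

x* = (-2.3385, -0.0464, -2.0773), lambda* = (5.6055, -0.4094)


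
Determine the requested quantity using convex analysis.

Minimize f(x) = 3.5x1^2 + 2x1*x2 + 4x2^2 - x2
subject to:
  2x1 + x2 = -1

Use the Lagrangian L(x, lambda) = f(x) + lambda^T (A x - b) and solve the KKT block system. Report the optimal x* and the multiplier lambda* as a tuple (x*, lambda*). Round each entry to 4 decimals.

Form the Lagrangian:
  L(x, lambda) = (1/2) x^T Q x + c^T x + lambda^T (A x - b)
Stationarity (grad_x L = 0): Q x + c + A^T lambda = 0.
Primal feasibility: A x = b.

This gives the KKT block system:
  [ Q   A^T ] [ x     ]   [-c ]
  [ A    0  ] [ lambda ] = [ b ]

Solving the linear system:
  x*      = (-0.5161, 0.0323)
  lambda* = (1.7742)
  f(x*)   = 0.871

x* = (-0.5161, 0.0323), lambda* = (1.7742)


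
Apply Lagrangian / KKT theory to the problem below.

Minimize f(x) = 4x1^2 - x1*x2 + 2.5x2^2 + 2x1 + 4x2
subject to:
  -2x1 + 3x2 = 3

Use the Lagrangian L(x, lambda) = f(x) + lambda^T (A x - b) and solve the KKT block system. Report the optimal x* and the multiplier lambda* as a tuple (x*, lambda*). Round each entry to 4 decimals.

Form the Lagrangian:
  L(x, lambda) = (1/2) x^T Q x + c^T x + lambda^T (A x - b)
Stationarity (grad_x L = 0): Q x + c + A^T lambda = 0.
Primal feasibility: A x = b.

This gives the KKT block system:
  [ Q   A^T ] [ x     ]   [-c ]
  [ A    0  ] [ lambda ] = [ b ]

Solving the linear system:
  x*      = (-0.7875, 0.475)
  lambda* = (-2.3875)
  f(x*)   = 3.7438

x* = (-0.7875, 0.475), lambda* = (-2.3875)


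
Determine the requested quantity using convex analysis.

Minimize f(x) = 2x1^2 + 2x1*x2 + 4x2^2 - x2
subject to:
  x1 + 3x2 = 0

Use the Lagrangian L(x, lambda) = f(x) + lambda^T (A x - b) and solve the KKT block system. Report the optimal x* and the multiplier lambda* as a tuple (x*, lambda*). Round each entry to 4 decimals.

Form the Lagrangian:
  L(x, lambda) = (1/2) x^T Q x + c^T x + lambda^T (A x - b)
Stationarity (grad_x L = 0): Q x + c + A^T lambda = 0.
Primal feasibility: A x = b.

This gives the KKT block system:
  [ Q   A^T ] [ x     ]   [-c ]
  [ A    0  ] [ lambda ] = [ b ]

Solving the linear system:
  x*      = (-0.0938, 0.0312)
  lambda* = (0.3125)
  f(x*)   = -0.0156

x* = (-0.0938, 0.0312), lambda* = (0.3125)


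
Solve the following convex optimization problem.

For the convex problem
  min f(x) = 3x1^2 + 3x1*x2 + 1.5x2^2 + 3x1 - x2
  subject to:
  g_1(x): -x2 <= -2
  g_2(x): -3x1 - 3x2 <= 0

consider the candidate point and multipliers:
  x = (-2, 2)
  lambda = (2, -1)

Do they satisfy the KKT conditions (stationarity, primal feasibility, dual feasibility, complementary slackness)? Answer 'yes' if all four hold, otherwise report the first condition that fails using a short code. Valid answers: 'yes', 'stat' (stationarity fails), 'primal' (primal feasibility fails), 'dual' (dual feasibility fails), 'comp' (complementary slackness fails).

Gradient of f: grad f(x) = Q x + c = (-3, -1)
Constraint values g_i(x) = a_i^T x - b_i:
  g_1((-2, 2)) = 0
  g_2((-2, 2)) = 0
Stationarity residual: grad f(x) + sum_i lambda_i a_i = (0, 0)
  -> stationarity OK
Primal feasibility (all g_i <= 0): OK
Dual feasibility (all lambda_i >= 0): FAILS
Complementary slackness (lambda_i * g_i(x) = 0 for all i): OK

Verdict: the first failing condition is dual_feasibility -> dual.

dual


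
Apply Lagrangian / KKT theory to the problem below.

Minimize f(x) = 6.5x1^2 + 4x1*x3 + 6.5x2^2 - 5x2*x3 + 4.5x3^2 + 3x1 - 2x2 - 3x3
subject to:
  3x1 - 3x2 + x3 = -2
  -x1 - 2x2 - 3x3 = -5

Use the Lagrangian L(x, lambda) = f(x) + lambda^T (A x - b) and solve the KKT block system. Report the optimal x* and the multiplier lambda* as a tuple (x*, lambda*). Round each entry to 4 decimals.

Form the Lagrangian:
  L(x, lambda) = (1/2) x^T Q x + c^T x + lambda^T (A x - b)
Stationarity (grad_x L = 0): Q x + c + A^T lambda = 0.
Primal feasibility: A x = b.

This gives the KKT block system:
  [ Q   A^T ] [ x     ]   [-c ]
  [ A    0  ] [ lambda ] = [ b ]

Solving the linear system:
  x*      = (-0.4167, 0.6969, 1.341)
  lambda* = (-0.6153, 1.1006)
  f(x*)   = -1.1973

x* = (-0.4167, 0.6969, 1.341), lambda* = (-0.6153, 1.1006)


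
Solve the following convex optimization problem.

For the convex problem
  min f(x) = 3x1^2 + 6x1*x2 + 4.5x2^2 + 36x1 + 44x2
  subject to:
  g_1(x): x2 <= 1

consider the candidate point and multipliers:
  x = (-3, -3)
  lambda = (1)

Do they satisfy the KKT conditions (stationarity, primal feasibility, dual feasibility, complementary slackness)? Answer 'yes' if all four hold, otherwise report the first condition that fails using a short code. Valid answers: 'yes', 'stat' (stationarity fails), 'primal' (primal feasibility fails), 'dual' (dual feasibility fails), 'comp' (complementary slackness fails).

Gradient of f: grad f(x) = Q x + c = (0, -1)
Constraint values g_i(x) = a_i^T x - b_i:
  g_1((-3, -3)) = -4
Stationarity residual: grad f(x) + sum_i lambda_i a_i = (0, 0)
  -> stationarity OK
Primal feasibility (all g_i <= 0): OK
Dual feasibility (all lambda_i >= 0): OK
Complementary slackness (lambda_i * g_i(x) = 0 for all i): FAILS

Verdict: the first failing condition is complementary_slackness -> comp.

comp


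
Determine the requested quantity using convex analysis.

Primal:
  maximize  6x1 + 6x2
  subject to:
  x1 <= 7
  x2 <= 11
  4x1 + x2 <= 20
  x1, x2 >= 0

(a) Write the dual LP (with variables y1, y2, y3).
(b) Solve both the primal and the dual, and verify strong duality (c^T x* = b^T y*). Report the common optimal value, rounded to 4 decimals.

The standard primal-dual pair for 'max c^T x s.t. A x <= b, x >= 0' is:
  Dual:  min b^T y  s.t.  A^T y >= c,  y >= 0.

So the dual LP is:
  minimize  7y1 + 11y2 + 20y3
  subject to:
    y1 + 4y3 >= 6
    y2 + y3 >= 6
    y1, y2, y3 >= 0

Solving the primal: x* = (2.25, 11).
  primal value c^T x* = 79.5.
Solving the dual: y* = (0, 4.5, 1.5).
  dual value b^T y* = 79.5.
Strong duality: c^T x* = b^T y*. Confirmed.

79.5


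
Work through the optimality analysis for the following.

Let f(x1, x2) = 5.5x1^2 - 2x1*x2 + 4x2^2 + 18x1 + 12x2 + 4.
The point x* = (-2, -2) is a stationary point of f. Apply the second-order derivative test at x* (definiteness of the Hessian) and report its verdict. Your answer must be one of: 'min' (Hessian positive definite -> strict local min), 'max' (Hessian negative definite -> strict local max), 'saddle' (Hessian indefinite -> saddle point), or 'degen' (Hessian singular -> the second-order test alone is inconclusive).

Compute the Hessian H = grad^2 f:
  H = [[11, -2], [-2, 8]]
Verify stationarity: grad f(x*) = H x* + g = (0, 0).
Eigenvalues of H: 7, 12.
Both eigenvalues > 0, so H is positive definite -> x* is a strict local min.

min


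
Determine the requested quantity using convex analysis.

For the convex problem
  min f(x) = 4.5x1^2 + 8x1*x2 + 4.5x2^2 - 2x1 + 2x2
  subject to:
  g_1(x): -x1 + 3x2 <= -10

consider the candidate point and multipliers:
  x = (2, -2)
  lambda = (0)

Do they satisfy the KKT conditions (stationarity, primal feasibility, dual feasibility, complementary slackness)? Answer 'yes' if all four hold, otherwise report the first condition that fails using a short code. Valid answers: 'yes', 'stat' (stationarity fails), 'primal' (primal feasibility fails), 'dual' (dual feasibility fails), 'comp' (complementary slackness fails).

Gradient of f: grad f(x) = Q x + c = (0, 0)
Constraint values g_i(x) = a_i^T x - b_i:
  g_1((2, -2)) = 2
Stationarity residual: grad f(x) + sum_i lambda_i a_i = (0, 0)
  -> stationarity OK
Primal feasibility (all g_i <= 0): FAILS
Dual feasibility (all lambda_i >= 0): OK
Complementary slackness (lambda_i * g_i(x) = 0 for all i): OK

Verdict: the first failing condition is primal_feasibility -> primal.

primal


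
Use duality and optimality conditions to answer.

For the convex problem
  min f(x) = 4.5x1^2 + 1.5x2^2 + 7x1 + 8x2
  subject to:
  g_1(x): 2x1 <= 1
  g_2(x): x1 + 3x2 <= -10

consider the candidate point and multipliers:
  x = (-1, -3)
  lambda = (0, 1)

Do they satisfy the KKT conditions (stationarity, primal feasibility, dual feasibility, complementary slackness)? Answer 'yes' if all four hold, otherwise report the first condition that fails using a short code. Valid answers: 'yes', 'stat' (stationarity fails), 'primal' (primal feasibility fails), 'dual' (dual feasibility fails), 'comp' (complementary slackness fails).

Gradient of f: grad f(x) = Q x + c = (-2, -1)
Constraint values g_i(x) = a_i^T x - b_i:
  g_1((-1, -3)) = -3
  g_2((-1, -3)) = 0
Stationarity residual: grad f(x) + sum_i lambda_i a_i = (-1, 2)
  -> stationarity FAILS
Primal feasibility (all g_i <= 0): OK
Dual feasibility (all lambda_i >= 0): OK
Complementary slackness (lambda_i * g_i(x) = 0 for all i): OK

Verdict: the first failing condition is stationarity -> stat.

stat


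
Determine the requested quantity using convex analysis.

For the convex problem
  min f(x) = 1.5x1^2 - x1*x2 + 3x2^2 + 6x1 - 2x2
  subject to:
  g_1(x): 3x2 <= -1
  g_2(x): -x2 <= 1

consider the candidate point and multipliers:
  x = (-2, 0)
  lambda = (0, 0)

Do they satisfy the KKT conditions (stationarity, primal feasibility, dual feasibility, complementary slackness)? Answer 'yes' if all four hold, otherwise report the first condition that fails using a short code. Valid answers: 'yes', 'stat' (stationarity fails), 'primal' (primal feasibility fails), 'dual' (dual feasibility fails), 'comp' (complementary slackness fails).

Gradient of f: grad f(x) = Q x + c = (0, 0)
Constraint values g_i(x) = a_i^T x - b_i:
  g_1((-2, 0)) = 1
  g_2((-2, 0)) = -1
Stationarity residual: grad f(x) + sum_i lambda_i a_i = (0, 0)
  -> stationarity OK
Primal feasibility (all g_i <= 0): FAILS
Dual feasibility (all lambda_i >= 0): OK
Complementary slackness (lambda_i * g_i(x) = 0 for all i): OK

Verdict: the first failing condition is primal_feasibility -> primal.

primal


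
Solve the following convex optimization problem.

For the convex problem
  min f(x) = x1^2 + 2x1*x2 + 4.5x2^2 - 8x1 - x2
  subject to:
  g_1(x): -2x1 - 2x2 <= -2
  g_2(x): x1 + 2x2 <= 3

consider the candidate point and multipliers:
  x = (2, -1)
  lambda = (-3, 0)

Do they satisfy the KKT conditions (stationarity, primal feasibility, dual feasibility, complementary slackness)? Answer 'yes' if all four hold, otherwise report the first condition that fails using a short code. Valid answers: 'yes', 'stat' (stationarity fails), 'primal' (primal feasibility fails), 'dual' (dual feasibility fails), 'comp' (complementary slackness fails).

Gradient of f: grad f(x) = Q x + c = (-6, -6)
Constraint values g_i(x) = a_i^T x - b_i:
  g_1((2, -1)) = 0
  g_2((2, -1)) = -3
Stationarity residual: grad f(x) + sum_i lambda_i a_i = (0, 0)
  -> stationarity OK
Primal feasibility (all g_i <= 0): OK
Dual feasibility (all lambda_i >= 0): FAILS
Complementary slackness (lambda_i * g_i(x) = 0 for all i): OK

Verdict: the first failing condition is dual_feasibility -> dual.

dual


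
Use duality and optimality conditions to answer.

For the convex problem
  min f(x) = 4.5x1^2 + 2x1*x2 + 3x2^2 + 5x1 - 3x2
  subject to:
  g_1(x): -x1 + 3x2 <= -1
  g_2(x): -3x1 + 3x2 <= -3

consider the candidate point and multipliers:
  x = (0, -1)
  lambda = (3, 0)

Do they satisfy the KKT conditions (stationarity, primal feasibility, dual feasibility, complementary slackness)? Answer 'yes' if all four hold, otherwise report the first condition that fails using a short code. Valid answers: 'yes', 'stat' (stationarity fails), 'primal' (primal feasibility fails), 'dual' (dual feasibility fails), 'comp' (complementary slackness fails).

Gradient of f: grad f(x) = Q x + c = (3, -9)
Constraint values g_i(x) = a_i^T x - b_i:
  g_1((0, -1)) = -2
  g_2((0, -1)) = 0
Stationarity residual: grad f(x) + sum_i lambda_i a_i = (0, 0)
  -> stationarity OK
Primal feasibility (all g_i <= 0): OK
Dual feasibility (all lambda_i >= 0): OK
Complementary slackness (lambda_i * g_i(x) = 0 for all i): FAILS

Verdict: the first failing condition is complementary_slackness -> comp.

comp


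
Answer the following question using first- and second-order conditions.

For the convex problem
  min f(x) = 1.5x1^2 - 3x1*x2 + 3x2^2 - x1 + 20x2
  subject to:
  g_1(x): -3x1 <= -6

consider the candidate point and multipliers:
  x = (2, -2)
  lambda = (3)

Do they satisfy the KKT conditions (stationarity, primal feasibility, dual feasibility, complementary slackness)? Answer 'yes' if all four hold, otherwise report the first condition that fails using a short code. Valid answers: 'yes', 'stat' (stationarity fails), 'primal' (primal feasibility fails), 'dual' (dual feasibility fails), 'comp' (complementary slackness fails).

Gradient of f: grad f(x) = Q x + c = (11, 2)
Constraint values g_i(x) = a_i^T x - b_i:
  g_1((2, -2)) = 0
Stationarity residual: grad f(x) + sum_i lambda_i a_i = (2, 2)
  -> stationarity FAILS
Primal feasibility (all g_i <= 0): OK
Dual feasibility (all lambda_i >= 0): OK
Complementary slackness (lambda_i * g_i(x) = 0 for all i): OK

Verdict: the first failing condition is stationarity -> stat.

stat
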